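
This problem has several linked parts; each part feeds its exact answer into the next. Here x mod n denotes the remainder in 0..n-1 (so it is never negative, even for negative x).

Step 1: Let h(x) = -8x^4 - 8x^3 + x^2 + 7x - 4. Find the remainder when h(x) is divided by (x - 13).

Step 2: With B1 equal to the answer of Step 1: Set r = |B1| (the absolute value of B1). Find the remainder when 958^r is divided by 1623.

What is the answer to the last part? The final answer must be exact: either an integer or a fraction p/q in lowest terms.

1222

Step 1: remainder = value at the root: -8*(13)^4 - 8*(13)^3 + 1*(13)^2 + 7*(13)^1 - 4 = (-228488) + (-17576) + (169) + (91) + (-4) = -245808; answer -245808
Step 2: B1 = -245808; r = 245808; squarings mod 1623: 958^1=958, 958^2=769, 958^4=589, 958^8=1222, 958^16=124, 958^32=769, 958^64=589, 958^128=1222, 958^256=124, 958^512=769, 958^1024=589, 958^2048=1222, 958^4096=124, 958^8192=769, 958^16384=589, 958^32768=1222, 958^65536=124, 958^131072=769; 958^245808 = 958^16 * 958^32 * 958^16384 * 958^32768 * 958^65536 * 958^131072 = 1222 (mod 1623); answer 1222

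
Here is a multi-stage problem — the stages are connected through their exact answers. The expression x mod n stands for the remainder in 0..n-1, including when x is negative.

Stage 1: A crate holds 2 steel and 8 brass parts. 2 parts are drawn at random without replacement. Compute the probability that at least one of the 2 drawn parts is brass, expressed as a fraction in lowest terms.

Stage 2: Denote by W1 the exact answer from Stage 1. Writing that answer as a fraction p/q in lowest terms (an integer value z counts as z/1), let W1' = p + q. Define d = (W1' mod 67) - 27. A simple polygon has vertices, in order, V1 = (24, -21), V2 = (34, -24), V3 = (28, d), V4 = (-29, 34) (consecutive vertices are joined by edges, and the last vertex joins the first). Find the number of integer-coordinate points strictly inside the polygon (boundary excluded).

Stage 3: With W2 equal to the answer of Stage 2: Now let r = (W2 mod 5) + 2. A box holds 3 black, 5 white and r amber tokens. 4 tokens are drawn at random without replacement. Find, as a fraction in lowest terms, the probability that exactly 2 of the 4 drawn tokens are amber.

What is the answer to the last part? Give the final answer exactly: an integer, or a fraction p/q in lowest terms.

Stage 1: total draws C(10,2) = 45; complement C(2,2) = 1; favorable 45 - 1 = 44; P = 44/45; answer 44/45
Stage 2: W1 = 44/45; threaded value p + q = 89; d = -5; cross terms: (24*-24 - 34*-21)=138, (34*-5 - 28*-24)=502, (28*34 - -29*-5)=807, (-29*-21 - 24*34)=-207; twice the area = |1240| = 1240; area = 620; boundary points = 1 + 1 + 3 + 1 = 6; strictly interior points = area - boundary/2 + 1 = 618; answer 618
Stage 3: W2 = 618; r = 5; total draws C(13,4) = 715; favorable C(5,2)*C(8,2) = 280; P = 56/143; answer 56/143

56/143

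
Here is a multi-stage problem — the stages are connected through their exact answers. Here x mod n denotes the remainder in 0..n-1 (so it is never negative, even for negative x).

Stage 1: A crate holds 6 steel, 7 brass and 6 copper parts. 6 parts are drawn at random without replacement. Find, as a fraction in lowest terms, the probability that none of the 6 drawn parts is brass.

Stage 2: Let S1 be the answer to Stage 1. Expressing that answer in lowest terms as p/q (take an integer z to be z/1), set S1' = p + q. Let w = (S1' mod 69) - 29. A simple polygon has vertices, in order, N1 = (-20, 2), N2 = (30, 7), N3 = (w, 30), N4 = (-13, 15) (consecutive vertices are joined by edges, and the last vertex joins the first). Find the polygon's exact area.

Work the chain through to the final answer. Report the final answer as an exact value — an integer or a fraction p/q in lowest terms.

Stage 1: total draws C(19,6) = 27132; favorable C(12,6) = 924; P = 11/323; answer 11/323
Stage 2: S1 = 11/323; threaded value p + q = 334; w = 29; cross terms: (-20*7 - 30*2)=-200, (30*30 - 29*7)=697, (29*15 - -13*30)=825, (-13*2 - -20*15)=274; twice the area = |1596| = 1596; area = 798; answer 798

798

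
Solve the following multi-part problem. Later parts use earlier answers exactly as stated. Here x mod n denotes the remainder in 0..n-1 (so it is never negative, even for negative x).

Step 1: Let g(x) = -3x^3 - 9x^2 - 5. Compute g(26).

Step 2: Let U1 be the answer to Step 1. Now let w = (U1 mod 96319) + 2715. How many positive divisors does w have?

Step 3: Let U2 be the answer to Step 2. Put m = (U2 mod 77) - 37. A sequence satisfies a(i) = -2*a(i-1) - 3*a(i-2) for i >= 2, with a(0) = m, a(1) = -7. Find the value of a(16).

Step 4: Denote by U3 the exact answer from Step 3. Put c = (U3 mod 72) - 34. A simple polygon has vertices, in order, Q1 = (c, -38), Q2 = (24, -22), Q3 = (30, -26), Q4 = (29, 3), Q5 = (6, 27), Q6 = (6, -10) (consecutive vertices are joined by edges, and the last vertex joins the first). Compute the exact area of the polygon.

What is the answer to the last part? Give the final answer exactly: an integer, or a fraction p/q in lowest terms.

1663/2

Step 1: -3*(26)^3 - 9*(26)^2 - 5 = (-52728) + (-6084) + (-5) = -58817; answer -58817
Step 2: U1 = -58817; w = 40217; 40217 = 131 * 307; number of divisors = (1+1) * (1+1) = 4; answer 4
Step 3: U2 = 4; m = -33; a(2) = -2*(-7) - 3*(-33) = 113; iterating: a(2)=113, a(3)=-205, a(4)=71, a(5)=473, a(6)=-1159, a(7)=899, a(8)=1679, a(9)=-6055, a(10)=7073, a(11)=4019, a(12)=-29257, a(13)=46457, a(14)=-5143, a(15)=-129085, a(16)=273599; answer 273599
Step 4: U3 = 273599; c = 37; cross terms: (37*-22 - 24*-38)=98, (24*-26 - 30*-22)=36, (30*3 - 29*-26)=844, (29*27 - 6*3)=765, (6*-10 - 6*27)=-222, (6*-38 - 37*-10)=142; twice the area = |1663| = 1663; area = 1663/2; answer 1663/2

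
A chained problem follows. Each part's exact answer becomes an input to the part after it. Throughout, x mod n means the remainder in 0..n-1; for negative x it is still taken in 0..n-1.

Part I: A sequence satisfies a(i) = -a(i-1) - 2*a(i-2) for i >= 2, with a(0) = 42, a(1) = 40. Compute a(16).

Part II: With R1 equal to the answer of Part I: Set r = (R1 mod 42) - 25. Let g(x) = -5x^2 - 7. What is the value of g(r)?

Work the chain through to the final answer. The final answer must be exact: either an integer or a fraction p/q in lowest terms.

Part I: a(2) = -1*(40) - 2*(42) = -124; iterating: a(2)=-124, a(3)=44, a(4)=204, a(5)=-292, a(6)=-116, a(7)=700, a(8)=-468, a(9)=-932, a(10)=1868, a(11)=-4, a(12)=-3732, a(13)=3740, a(14)=3724, a(15)=-11204, a(16)=3756; answer 3756
Part II: R1 = 3756; r = -7; -5*(-7)^2 - 7 = (-245) + (-7) = -252; answer -252

-252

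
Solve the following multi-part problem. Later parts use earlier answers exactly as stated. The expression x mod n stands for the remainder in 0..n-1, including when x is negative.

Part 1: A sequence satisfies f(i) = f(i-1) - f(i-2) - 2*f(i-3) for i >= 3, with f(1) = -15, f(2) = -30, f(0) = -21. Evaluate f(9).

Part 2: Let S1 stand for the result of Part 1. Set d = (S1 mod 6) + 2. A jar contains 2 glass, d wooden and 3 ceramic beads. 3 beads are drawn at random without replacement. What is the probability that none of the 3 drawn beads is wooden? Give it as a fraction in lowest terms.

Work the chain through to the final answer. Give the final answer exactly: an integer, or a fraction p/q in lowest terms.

1/12

Part 1: f(3) = 1*(-30) - 1*(-15) - 2*(-21) = 27; iterating: f(3)=27, f(4)=87, f(5)=120, f(6)=-21, f(7)=-315, f(8)=-534, f(9)=-177; answer -177
Part 2: S1 = -177; d = 5; total draws C(10,3) = 120; favorable C(5,3) = 10; P = 1/12; answer 1/12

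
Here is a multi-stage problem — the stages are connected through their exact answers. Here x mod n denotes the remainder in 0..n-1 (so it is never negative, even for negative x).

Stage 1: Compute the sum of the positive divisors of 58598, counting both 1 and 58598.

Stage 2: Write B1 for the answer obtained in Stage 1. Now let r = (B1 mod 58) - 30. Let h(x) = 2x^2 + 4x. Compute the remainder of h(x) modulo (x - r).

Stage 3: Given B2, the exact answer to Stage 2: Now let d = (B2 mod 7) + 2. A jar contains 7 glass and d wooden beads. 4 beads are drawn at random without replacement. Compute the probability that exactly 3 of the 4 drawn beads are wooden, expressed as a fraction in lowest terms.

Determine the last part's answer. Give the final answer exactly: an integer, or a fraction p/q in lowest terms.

Stage 1: 58598 = 2 * 83 * 353; sigma = (1 + 2) * (1 + 83) * (1 + 353) = 3 * 84 * 354 = 89208; answer 89208
Stage 2: B1 = 89208; r = -26; remainder = value at the root: 2*(-26)^2 + 4*(-26)^1 = (1352) + (-104) = 1248; answer 1248
Stage 3: B2 = 1248; d = 4; total draws C(11,4) = 330; favorable C(4,3)*C(7,1) = 28; P = 14/165; answer 14/165

14/165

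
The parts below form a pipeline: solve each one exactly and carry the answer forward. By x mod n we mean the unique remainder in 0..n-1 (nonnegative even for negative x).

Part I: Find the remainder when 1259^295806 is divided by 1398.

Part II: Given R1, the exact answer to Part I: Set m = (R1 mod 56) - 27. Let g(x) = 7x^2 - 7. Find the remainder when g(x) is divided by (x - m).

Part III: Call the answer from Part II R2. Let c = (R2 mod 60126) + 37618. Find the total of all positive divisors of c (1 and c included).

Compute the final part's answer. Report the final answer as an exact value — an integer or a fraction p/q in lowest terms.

Part I: squarings mod 1398: 1259^1=1259, 1259^2=1147, 1259^4=91, 1259^8=1291, 1259^16=265, 1259^32=325, 1259^64=775, 1259^128=883, 1259^256=1003, 1259^512=847, 1259^1024=235, 1259^2048=703, 1259^4096=715, 1259^8192=955, 1259^16384=529, 1259^32768=241, 1259^65536=763, 1259^131072=601, 1259^262144=517; 1259^295806 = 1259^2 * 1259^4 * 1259^8 * 1259^16 * 1259^32 * 1259^64 * 1259^256 * 1259^512 * 1259^32768 * 1259^262144 = 925 (mod 1398); answer 925
Part II: R1 = 925; m = 2; remainder = value at the root: 7*(2)^2 - 7 = (28) + (-7) = 21; answer 21
Part III: R2 = 21; c = 37639; 37639 = 7 * 19 * 283; sigma = (1 + 7) * (1 + 19) * (1 + 283) = 8 * 20 * 284 = 45440; answer 45440

45440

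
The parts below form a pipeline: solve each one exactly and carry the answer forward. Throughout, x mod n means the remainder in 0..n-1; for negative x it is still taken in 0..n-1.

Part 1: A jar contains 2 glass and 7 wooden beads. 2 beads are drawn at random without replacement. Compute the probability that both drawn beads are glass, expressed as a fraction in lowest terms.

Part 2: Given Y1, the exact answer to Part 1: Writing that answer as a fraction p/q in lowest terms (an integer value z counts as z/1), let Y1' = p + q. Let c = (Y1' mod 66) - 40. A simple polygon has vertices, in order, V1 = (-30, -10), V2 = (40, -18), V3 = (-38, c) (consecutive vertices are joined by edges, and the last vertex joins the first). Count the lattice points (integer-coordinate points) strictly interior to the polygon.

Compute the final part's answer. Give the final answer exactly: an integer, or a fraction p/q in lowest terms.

211

Part 1: total draws C(9,2) = 36; favorable C(2,2) = 1; P = 1/36; answer 1/36
Part 2: Y1 = 1/36; threaded value p + q = 37; c = -3; cross terms: (-30*-18 - 40*-10)=940, (40*-3 - -38*-18)=-804, (-38*-10 - -30*-3)=290; twice the area = |426| = 426; area = 213; boundary points = 2 + 3 + 1 = 6; strictly interior points = area - boundary/2 + 1 = 211; answer 211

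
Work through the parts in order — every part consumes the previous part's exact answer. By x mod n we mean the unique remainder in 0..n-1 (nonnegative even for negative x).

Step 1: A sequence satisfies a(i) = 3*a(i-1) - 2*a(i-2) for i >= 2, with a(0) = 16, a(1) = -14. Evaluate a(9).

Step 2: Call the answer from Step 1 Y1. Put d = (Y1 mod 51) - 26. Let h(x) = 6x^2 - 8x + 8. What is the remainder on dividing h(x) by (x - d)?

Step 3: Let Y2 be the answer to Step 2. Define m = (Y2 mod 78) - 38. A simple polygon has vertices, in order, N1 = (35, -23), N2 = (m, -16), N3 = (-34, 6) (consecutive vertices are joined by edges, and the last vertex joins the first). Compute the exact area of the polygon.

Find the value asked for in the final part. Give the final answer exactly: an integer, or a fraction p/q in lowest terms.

498

Step 1: a(2) = 3*(-14) - 2*(16) = -74; iterating: a(2)=-74, a(3)=-194, a(4)=-434, a(5)=-914, a(6)=-1874, a(7)=-3794, a(8)=-7634, a(9)=-15314; answer -15314
Step 2: Y1 = -15314; d = 11; remainder = value at the root: 6*(11)^2 - 8*(11)^1 + 8 = (726) + (-88) + (8) = 646; answer 646
Step 3: Y2 = 646; m = -16; cross terms: (35*-16 - -16*-23)=-928, (-16*6 - -34*-16)=-640, (-34*-23 - 35*6)=572; twice the area = |-996| = 996; area = 498; answer 498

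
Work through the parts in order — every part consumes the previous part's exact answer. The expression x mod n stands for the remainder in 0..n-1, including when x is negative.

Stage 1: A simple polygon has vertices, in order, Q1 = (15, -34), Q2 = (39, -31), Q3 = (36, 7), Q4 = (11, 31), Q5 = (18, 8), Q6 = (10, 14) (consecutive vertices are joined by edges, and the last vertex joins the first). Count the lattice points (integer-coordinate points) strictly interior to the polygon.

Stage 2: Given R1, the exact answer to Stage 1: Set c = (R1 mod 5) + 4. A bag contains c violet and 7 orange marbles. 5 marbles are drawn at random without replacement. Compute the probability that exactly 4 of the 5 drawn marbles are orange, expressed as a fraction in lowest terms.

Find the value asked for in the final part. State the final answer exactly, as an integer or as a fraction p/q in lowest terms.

70/429

Stage 1: cross terms: (15*-31 - 39*-34)=861, (39*7 - 36*-31)=1389, (36*31 - 11*7)=1039, (11*8 - 18*31)=-470, (18*14 - 10*8)=172, (10*-34 - 15*14)=-550; twice the area = |2441| = 2441; area = 2441/2; boundary points = 3 + 1 + 1 + 1 + 2 + 1 = 9; strictly interior points = area - boundary/2 + 1 = 1217; answer 1217
Stage 2: R1 = 1217; c = 6; total draws C(13,5) = 1287; favorable C(7,4)*C(6,1) = 210; P = 70/429; answer 70/429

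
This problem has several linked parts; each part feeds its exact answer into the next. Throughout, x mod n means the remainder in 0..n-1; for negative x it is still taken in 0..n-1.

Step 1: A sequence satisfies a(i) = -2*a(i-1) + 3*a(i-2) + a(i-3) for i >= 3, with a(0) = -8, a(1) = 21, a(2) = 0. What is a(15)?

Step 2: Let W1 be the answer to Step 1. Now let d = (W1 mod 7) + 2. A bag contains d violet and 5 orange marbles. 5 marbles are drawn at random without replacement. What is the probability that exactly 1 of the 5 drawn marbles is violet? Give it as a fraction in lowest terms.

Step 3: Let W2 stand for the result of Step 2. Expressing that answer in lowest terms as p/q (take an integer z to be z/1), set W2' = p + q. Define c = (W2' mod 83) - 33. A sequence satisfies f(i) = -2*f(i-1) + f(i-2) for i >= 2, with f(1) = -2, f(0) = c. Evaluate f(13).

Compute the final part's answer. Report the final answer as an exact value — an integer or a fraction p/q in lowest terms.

-718342

Step 1: a(3) = -2*(0) + 3*(21) + 1*(-8) = 55; iterating: a(3)=55, a(4)=-89, a(5)=343, a(6)=-898, a(7)=2736, a(8)=-7823, a(9)=22956, a(10)=-66645, a(11)=194335, a(12)=-565649, a(13)=1647658, a(14)=-4797928, a(15)=13973181; answer 13973181
Step 2: W1 = 13973181; d = 7; total draws C(12,5) = 792; favorable C(7,1)*C(5,4) = 35; P = 35/792; answer 35/792
Step 3: W2 = 35/792; threaded value p + q = 827; c = 47; f(2) = -2*(-2) + 1*(47) = 51; iterating: f(2)=51, f(3)=-104, f(4)=259, f(5)=-622, f(6)=1503, f(7)=-3628, f(8)=8759, f(9)=-21146, f(10)=51051, f(11)=-123248, f(12)=297547, f(13)=-718342; answer -718342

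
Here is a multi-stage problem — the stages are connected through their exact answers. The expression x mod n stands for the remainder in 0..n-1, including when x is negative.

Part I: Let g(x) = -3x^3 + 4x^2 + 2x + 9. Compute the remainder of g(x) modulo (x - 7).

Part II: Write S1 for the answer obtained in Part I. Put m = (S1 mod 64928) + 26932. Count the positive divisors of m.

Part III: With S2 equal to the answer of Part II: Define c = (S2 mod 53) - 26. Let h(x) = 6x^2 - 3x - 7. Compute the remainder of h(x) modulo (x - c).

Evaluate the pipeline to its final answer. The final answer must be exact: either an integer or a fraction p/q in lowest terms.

Part I: remainder = value at the root: -3*(7)^3 + 4*(7)^2 + 2*(7)^1 + 9 = (-1029) + (196) + (14) + (9) = -810; answer -810
Part II: S1 = -810; m = 91050; 91050 = 2 * 3 * 5^2 * 607; number of divisors = (1+1) * (1+1) * (2+1) * (1+1) = 24; answer 24
Part III: S2 = 24; c = -2; remainder = value at the root: 6*(-2)^2 - 3*(-2)^1 - 7 = (24) + (6) + (-7) = 23; answer 23

23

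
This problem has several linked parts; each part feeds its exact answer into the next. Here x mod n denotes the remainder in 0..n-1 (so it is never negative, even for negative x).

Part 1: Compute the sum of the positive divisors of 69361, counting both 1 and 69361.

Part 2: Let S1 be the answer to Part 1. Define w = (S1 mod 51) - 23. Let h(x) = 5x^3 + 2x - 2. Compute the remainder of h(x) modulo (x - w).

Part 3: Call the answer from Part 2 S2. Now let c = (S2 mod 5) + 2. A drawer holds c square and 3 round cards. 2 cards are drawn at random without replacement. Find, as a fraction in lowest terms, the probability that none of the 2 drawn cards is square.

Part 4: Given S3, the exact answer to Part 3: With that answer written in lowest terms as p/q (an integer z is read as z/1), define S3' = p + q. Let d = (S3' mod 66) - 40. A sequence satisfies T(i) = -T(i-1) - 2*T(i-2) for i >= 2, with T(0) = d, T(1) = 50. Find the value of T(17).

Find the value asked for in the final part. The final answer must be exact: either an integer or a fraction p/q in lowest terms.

11876

Part 1: 69361 = 139 * 499; sigma = (1 + 139) * (1 + 499) = 140 * 500 = 70000; answer 70000
Part 2: S1 = 70000; w = 5; remainder = value at the root: 5*(5)^3 + 2*(5)^1 - 2 = (625) + (10) + (-2) = 633; answer 633
Part 3: S2 = 633; c = 5; total draws C(8,2) = 28; favorable C(3,2) = 3; P = 3/28; answer 3/28
Part 4: S3 = 3/28; threaded value p + q = 31; d = -9; T(2) = -1*(50) - 2*(-9) = -32; iterating: T(2)=-32, T(3)=-68, T(4)=132, T(5)=4, T(6)=-268, T(7)=260, T(8)=276, T(9)=-796, T(10)=244, T(11)=1348, T(12)=-1836, T(13)=-860, T(14)=4532, T(15)=-2812, T(16)=-6252, T(17)=11876; answer 11876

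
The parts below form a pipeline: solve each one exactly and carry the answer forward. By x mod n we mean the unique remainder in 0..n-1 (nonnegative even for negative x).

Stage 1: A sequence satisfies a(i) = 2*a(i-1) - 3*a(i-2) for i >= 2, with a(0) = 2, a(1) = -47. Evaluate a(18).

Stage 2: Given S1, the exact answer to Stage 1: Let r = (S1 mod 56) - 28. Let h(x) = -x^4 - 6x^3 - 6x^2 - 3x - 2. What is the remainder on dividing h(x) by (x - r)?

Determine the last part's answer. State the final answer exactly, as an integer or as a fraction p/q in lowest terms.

Stage 1: a(2) = 2*(-47) - 3*(2) = -100; iterating: a(2)=-100, a(3)=-59, a(4)=182, a(5)=541, a(6)=536, a(7)=-551, a(8)=-2710, a(9)=-3767, a(10)=596, a(11)=12493, a(12)=23198, a(13)=8917, a(14)=-51760, a(15)=-130271, a(16)=-105262, a(17)=180289, a(18)=676364; answer 676364
Stage 2: S1 = 676364; r = 24; remainder = value at the root: -1*(24)^4 - 6*(24)^3 - 6*(24)^2 - 3*(24)^1 - 2 = (-331776) + (-82944) + (-3456) + (-72) + (-2) = -418250; answer -418250

-418250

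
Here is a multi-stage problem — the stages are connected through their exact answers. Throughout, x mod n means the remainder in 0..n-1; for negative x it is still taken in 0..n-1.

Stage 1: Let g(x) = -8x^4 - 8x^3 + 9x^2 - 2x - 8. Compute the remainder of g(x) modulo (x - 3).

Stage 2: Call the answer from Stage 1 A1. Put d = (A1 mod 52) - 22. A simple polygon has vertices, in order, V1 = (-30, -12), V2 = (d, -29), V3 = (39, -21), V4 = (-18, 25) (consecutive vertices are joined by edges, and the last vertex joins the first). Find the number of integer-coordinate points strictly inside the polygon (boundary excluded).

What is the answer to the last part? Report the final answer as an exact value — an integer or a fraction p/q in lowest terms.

Stage 1: remainder = value at the root: -8*(3)^4 - 8*(3)^3 + 9*(3)^2 - 2*(3)^1 - 8 = (-648) + (-216) + (81) + (-6) + (-8) = -797; answer -797
Stage 2: A1 = -797; d = 13; cross terms: (-30*-29 - 13*-12)=1026, (13*-21 - 39*-29)=858, (39*25 - -18*-21)=597, (-18*-12 - -30*25)=966; twice the area = |3447| = 3447; area = 3447/2; boundary points = 1 + 2 + 1 + 1 = 5; strictly interior points = area - boundary/2 + 1 = 1722; answer 1722

1722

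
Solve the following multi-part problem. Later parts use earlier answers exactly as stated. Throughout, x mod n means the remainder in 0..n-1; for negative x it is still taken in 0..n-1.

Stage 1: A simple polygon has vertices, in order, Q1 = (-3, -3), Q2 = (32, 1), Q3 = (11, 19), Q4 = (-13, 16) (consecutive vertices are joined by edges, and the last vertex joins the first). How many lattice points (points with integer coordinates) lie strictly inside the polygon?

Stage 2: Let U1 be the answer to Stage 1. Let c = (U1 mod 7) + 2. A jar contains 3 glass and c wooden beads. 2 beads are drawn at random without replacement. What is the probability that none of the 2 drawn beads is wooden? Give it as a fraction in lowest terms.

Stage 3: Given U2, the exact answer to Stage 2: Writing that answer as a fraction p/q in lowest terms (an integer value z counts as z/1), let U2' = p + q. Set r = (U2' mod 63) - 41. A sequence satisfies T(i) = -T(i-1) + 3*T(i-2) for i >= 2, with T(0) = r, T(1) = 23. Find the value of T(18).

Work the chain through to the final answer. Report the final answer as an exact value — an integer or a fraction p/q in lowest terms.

-60681809

Stage 1: cross terms: (-3*1 - 32*-3)=93, (32*19 - 11*1)=597, (11*16 - -13*19)=423, (-13*-3 - -3*16)=87; twice the area = |1200| = 1200; area = 600; boundary points = 1 + 3 + 3 + 1 = 8; strictly interior points = area - boundary/2 + 1 = 597; answer 597
Stage 2: U1 = 597; c = 4; total draws C(7,2) = 21; favorable C(3,2) = 3; P = 1/7; answer 1/7
Stage 3: U2 = 1/7; threaded value p + q = 8; r = -33; T(2) = -1*(23) + 3*(-33) = -122; iterating: T(2)=-122, T(3)=191, T(4)=-557, T(5)=1130, T(6)=-2801, T(7)=6191, T(8)=-14594, T(9)=33167, T(10)=-76949, T(11)=176450, T(12)=-407297, T(13)=936647, T(14)=-2158538, T(15)=4968479, T(16)=-11444093, T(17)=26349530, T(18)=-60681809; answer -60681809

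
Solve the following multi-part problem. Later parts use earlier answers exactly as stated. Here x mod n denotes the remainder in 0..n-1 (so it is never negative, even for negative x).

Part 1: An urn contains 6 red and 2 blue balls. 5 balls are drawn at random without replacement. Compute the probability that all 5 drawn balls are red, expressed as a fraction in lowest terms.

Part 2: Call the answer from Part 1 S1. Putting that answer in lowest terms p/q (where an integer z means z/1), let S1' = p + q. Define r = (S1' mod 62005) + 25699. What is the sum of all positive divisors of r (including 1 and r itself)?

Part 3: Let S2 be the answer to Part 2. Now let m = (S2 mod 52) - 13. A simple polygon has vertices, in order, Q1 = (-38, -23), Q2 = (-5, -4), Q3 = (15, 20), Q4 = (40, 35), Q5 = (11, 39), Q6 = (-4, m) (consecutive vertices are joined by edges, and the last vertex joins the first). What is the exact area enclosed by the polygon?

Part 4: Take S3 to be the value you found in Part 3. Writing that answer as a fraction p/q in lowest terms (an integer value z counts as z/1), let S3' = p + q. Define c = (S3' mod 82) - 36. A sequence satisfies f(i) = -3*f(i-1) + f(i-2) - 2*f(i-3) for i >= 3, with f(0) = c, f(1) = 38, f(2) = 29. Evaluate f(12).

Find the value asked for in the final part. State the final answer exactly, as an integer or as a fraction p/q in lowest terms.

Part 1: total draws C(8,5) = 56; favorable C(6,5) = 6; P = 3/28; answer 3/28
Part 2: S1 = 3/28; threaded value p + q = 31; r = 25730; 25730 = 2 * 5 * 31 * 83; sigma = (1 + 2) * (1 + 5) * (1 + 31) * (1 + 83) = 3 * 6 * 32 * 84 = 48384; answer 48384
Part 3: S2 = 48384; m = 11; cross terms: (-38*-4 - -5*-23)=37, (-5*20 - 15*-4)=-40, (15*35 - 40*20)=-275, (40*39 - 11*35)=1175, (11*11 - -4*39)=277, (-4*-23 - -38*11)=510; twice the area = |1684| = 1684; area = 842; answer 842
Part 4: S3 = 842; threaded value p + q = 843; c = -13; f(3) = -3*(29) + 1*(38) - 2*(-13) = -23; iterating: f(3)=-23, f(4)=22, f(5)=-147, f(6)=509, f(7)=-1718, f(8)=5957, f(9)=-20607, f(10)=71214, f(11)=-246163, f(12)=850917; answer 850917

850917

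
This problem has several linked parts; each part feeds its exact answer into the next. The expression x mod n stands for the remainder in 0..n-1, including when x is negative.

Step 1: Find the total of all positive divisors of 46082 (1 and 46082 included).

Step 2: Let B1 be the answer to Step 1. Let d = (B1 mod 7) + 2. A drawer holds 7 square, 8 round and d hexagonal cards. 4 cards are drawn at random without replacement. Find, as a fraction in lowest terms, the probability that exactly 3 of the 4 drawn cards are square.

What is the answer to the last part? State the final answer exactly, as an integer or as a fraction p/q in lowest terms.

Step 1: 46082 = 2 * 23041; sigma = (1 + 2) * (1 + 23041) = 3 * 23042 = 69126; answer 69126
Step 2: B1 = 69126; d = 3; total draws C(18,4) = 3060; favorable C(7,3)*C(11,1) = 385; P = 77/612; answer 77/612

77/612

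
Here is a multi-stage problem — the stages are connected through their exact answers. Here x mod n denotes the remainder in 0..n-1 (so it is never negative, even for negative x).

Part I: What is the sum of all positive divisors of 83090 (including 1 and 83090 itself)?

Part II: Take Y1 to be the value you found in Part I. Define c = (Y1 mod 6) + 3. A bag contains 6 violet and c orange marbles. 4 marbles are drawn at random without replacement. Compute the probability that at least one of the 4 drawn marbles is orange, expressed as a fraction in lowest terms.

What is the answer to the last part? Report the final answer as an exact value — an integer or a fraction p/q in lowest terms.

Part I: 83090 = 2 * 5 * 7 * 1187; sigma = (1 + 2) * (1 + 5) * (1 + 7) * (1 + 1187) = 3 * 6 * 8 * 1188 = 171072; answer 171072
Part II: Y1 = 171072; c = 3; total draws C(9,4) = 126; complement C(6,4) = 15; favorable 126 - 15 = 111; P = 37/42; answer 37/42

37/42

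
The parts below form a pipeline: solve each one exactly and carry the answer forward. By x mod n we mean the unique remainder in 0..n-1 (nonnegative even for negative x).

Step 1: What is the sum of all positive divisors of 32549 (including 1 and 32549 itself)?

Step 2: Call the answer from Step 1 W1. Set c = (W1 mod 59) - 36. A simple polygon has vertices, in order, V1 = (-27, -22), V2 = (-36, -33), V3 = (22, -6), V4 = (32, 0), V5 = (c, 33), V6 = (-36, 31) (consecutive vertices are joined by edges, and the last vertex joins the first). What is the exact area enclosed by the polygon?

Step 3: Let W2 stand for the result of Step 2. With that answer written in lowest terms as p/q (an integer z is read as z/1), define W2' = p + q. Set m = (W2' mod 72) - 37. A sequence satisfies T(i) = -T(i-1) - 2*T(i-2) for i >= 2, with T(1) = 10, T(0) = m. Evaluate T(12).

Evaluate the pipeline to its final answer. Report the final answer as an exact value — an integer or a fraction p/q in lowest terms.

Step 1: 32549 = 11^2 * 269; sigma = (1 + 11 + 121) * (1 + 269) = 133 * 270 = 35910; answer 35910
Step 2: W1 = 35910; c = 2; cross terms: (-27*-33 - -36*-22)=99, (-36*-6 - 22*-33)=942, (22*0 - 32*-6)=192, (32*33 - 2*0)=1056, (2*31 - -36*33)=1250, (-36*-22 - -27*31)=1629; twice the area = |5168| = 5168; area = 2584; answer 2584
Step 3: W2 = 2584; threaded value p + q = 2585; m = 28; T(2) = -1*(10) - 2*(28) = -66; iterating: T(2)=-66, T(3)=46, T(4)=86, T(5)=-178, T(6)=6, T(7)=350, T(8)=-362, T(9)=-338, T(10)=1062, T(11)=-386, T(12)=-1738; answer -1738

-1738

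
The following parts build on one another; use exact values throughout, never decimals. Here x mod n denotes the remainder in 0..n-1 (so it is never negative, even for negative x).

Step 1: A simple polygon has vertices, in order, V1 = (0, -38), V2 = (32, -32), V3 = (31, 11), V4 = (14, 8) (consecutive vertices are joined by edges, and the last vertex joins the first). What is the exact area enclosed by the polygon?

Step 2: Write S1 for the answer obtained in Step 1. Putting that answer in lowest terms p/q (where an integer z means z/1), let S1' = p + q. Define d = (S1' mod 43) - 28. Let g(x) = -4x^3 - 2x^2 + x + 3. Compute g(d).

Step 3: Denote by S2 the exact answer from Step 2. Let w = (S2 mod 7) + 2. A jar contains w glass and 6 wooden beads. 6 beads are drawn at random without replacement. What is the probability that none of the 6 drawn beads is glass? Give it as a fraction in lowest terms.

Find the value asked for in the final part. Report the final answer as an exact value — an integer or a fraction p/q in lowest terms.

Step 1: cross terms: (0*-32 - 32*-38)=1216, (32*11 - 31*-32)=1344, (31*8 - 14*11)=94, (14*-38 - 0*8)=-532; twice the area = |2122| = 2122; area = 1061; answer 1061
Step 2: S1 = 1061; threaded value p + q = 1062; d = 2; -4*(2)^3 - 2*(2)^2 + 1*(2)^1 + 3 = (-32) + (-8) + (2) + (3) = -35; answer -35
Step 3: S2 = -35; w = 2; total draws C(8,6) = 28; favorable C(6,6) = 1; P = 1/28; answer 1/28

1/28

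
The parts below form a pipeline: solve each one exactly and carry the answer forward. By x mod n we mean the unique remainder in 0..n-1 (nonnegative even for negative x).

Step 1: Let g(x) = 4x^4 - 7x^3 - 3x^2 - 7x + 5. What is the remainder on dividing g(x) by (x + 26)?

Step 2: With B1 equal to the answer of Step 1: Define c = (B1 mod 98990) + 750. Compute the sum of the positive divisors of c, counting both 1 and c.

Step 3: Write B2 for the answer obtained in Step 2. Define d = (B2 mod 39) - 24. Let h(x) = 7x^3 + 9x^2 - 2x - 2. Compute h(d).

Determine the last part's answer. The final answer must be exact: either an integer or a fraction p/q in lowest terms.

-10778

Step 1: remainder = value at the root: 4*(-26)^4 - 7*(-26)^3 - 3*(-26)^2 - 7*(-26)^1 + 5 = (1827904) + (123032) + (-2028) + (182) + (5) = 1949095; answer 1949095
Step 2: B1 = 1949095; c = 69035; 69035 = 5 * 13807; sigma = (1 + 5) * (1 + 13807) = 6 * 13808 = 82848; answer 82848
Step 3: B2 = 82848; d = -12; 7*(-12)^3 + 9*(-12)^2 - 2*(-12)^1 - 2 = (-12096) + (1296) + (24) + (-2) = -10778; answer -10778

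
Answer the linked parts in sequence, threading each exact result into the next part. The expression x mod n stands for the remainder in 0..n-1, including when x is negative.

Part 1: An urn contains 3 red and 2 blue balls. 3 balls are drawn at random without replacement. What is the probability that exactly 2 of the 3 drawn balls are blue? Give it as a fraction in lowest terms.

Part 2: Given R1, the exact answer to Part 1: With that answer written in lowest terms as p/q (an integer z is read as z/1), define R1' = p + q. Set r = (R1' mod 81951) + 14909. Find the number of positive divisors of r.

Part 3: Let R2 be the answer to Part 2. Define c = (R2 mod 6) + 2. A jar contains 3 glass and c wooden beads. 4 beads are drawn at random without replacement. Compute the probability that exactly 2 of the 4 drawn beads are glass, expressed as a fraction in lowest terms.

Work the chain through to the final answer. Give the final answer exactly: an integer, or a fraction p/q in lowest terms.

3/5

Part 1: total draws C(5,3) = 10; favorable C(2,2)*C(3,1) = 3; P = 3/10; answer 3/10
Part 2: R1 = 3/10; threaded value p + q = 13; r = 14922; 14922 = 2 * 3^2 * 829; number of divisors = (1+1) * (2+1) * (1+1) = 12; answer 12
Part 3: R2 = 12; c = 2; total draws C(5,4) = 5; favorable C(3,2)*C(2,2) = 3; P = 3/5; answer 3/5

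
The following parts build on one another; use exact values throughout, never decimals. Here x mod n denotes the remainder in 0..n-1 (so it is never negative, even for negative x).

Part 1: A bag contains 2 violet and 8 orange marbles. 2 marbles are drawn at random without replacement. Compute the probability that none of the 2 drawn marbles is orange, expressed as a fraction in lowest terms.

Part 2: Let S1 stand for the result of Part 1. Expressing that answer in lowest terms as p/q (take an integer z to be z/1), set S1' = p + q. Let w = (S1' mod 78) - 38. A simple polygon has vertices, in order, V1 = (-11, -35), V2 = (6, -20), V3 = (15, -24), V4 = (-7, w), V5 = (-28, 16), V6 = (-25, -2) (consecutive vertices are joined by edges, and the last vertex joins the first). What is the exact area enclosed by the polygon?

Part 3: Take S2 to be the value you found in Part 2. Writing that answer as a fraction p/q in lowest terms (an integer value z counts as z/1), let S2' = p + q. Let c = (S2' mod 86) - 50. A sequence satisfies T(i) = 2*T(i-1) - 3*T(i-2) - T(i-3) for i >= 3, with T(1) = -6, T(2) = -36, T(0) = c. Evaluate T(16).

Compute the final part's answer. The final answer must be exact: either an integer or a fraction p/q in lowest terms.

Part 1: total draws C(10,2) = 45; favorable C(2,2) = 1; P = 1/45; answer 1/45
Part 2: S1 = 1/45; threaded value p + q = 46; w = 8; cross terms: (-11*-20 - 6*-35)=430, (6*-24 - 15*-20)=156, (15*8 - -7*-24)=-48, (-7*16 - -28*8)=112, (-28*-2 - -25*16)=456, (-25*-35 - -11*-2)=853; twice the area = |1959| = 1959; area = 1959/2; answer 1959/2
Part 3: S2 = 1959/2; threaded value p + q = 1961; c = 19; T(3) = 2*(-36) - 3*(-6) - 1*(19) = -73; iterating: T(3)=-73, T(4)=-32, T(5)=191, T(6)=551, T(7)=561, T(8)=-722, T(9)=-3678, T(10)=-5751, T(11)=254, T(12)=21439, T(13)=47867, T(14)=31163, T(15)=-102714, T(16)=-346784; answer -346784

-346784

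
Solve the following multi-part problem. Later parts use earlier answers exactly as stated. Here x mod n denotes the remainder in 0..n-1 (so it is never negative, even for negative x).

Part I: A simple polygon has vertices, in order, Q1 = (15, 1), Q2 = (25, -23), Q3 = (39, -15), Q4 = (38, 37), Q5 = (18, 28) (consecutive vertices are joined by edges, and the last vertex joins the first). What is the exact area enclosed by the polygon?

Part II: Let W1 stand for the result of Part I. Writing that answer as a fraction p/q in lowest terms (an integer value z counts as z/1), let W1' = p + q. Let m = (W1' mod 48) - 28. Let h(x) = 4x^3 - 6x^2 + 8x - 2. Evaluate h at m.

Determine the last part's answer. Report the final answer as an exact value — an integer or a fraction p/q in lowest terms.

Part I: cross terms: (15*-23 - 25*1)=-370, (25*-15 - 39*-23)=522, (39*37 - 38*-15)=2013, (38*28 - 18*37)=398, (18*1 - 15*28)=-402; twice the area = |2161| = 2161; area = 2161/2; answer 2161/2
Part II: W1 = 2161/2; threaded value p + q = 2163; m = -25; 4*(-25)^3 - 6*(-25)^2 + 8*(-25)^1 - 2 = (-62500) + (-3750) + (-200) + (-2) = -66452; answer -66452

-66452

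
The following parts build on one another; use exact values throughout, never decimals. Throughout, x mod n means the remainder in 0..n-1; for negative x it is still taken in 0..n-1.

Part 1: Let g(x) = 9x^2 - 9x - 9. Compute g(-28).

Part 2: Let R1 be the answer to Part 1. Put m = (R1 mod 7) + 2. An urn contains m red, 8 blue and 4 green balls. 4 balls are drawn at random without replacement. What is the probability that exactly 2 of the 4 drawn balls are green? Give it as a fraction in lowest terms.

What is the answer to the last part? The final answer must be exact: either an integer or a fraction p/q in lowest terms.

Part 1: 9*(-28)^2 - 9*(-28)^1 - 9 = (7056) + (252) + (-9) = 7299; answer 7299
Part 2: R1 = 7299; m = 7; total draws C(19,4) = 3876; favorable C(4,2)*C(15,2) = 630; P = 105/646; answer 105/646

105/646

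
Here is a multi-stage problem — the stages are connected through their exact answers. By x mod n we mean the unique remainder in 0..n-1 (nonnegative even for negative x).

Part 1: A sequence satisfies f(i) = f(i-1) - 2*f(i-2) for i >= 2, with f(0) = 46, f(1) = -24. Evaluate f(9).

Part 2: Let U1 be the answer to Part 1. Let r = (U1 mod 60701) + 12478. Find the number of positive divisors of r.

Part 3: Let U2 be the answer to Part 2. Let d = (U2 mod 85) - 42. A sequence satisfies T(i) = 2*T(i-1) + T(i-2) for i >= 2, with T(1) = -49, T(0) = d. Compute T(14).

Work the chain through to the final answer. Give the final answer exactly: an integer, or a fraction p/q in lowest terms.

-5229836

Part 1: f(2) = 1*(-24) - 2*(46) = -116; iterating: f(2)=-116, f(3)=-68, f(4)=164, f(5)=300, f(6)=-28, f(7)=-628, f(8)=-572, f(9)=684; answer 684
Part 2: U1 = 684; r = 13162; 13162 = 2 * 6581; number of divisors = (1+1) * (1+1) = 4; answer 4
Part 3: U2 = 4; d = -38; T(2) = 2*(-49) + 1*(-38) = -136; iterating: T(2)=-136, T(3)=-321, T(4)=-778, T(5)=-1877, T(6)=-4532, T(7)=-10941, T(8)=-26414, T(9)=-63769, T(10)=-153952, T(11)=-371673, T(12)=-897298, T(13)=-2166269, T(14)=-5229836; answer -5229836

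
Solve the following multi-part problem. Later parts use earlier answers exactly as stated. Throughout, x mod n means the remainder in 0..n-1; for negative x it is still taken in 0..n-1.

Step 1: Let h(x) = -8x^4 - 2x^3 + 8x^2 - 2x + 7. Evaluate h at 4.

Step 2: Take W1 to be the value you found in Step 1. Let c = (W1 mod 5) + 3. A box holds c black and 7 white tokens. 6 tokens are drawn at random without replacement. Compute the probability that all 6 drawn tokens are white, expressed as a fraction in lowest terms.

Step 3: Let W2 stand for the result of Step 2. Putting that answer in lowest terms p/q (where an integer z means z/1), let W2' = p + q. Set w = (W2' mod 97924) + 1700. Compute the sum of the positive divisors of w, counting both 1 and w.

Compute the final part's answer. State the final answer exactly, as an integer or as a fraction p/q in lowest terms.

Step 1: -8*(4)^4 - 2*(4)^3 + 8*(4)^2 - 2*(4)^1 + 7 = (-2048) + (-128) + (128) + (-8) + (7) = -2049; answer -2049
Step 2: W1 = -2049; c = 4; total draws C(11,6) = 462; favorable C(7,6) = 7; P = 1/66; answer 1/66
Step 3: W2 = 1/66; threaded value p + q = 67; w = 1767; 1767 = 3 * 19 * 31; sigma = (1 + 3) * (1 + 19) * (1 + 31) = 4 * 20 * 32 = 2560; answer 2560

2560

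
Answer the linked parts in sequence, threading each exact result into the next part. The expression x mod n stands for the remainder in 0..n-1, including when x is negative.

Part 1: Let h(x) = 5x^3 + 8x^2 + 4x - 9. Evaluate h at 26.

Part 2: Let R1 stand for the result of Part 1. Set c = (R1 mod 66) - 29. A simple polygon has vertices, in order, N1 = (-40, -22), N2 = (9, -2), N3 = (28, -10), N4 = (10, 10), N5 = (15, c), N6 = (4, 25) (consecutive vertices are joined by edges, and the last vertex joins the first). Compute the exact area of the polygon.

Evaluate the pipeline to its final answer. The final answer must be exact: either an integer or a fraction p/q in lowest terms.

1941/2

Part 1: 5*(26)^3 + 8*(26)^2 + 4*(26)^1 - 9 = (87880) + (5408) + (104) + (-9) = 93383; answer 93383
Part 2: R1 = 93383; c = 30; cross terms: (-40*-2 - 9*-22)=278, (9*-10 - 28*-2)=-34, (28*10 - 10*-10)=380, (10*30 - 15*10)=150, (15*25 - 4*30)=255, (4*-22 - -40*25)=912; twice the area = |1941| = 1941; area = 1941/2; answer 1941/2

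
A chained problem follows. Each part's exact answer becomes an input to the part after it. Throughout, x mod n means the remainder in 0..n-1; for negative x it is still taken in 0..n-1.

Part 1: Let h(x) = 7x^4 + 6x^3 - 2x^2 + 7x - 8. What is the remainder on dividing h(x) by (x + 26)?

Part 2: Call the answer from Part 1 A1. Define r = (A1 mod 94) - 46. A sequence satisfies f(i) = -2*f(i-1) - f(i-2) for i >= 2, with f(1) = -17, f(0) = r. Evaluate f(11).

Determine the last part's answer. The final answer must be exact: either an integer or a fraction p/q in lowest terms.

Part 1: remainder = value at the root: 7*(-26)^4 + 6*(-26)^3 - 2*(-26)^2 + 7*(-26)^1 - 8 = (3198832) + (-105456) + (-1352) + (-182) + (-8) = 3091834; answer 3091834
Part 2: A1 = 3091834; r = 34; f(2) = -2*(-17) - 1*(34) = 0; iterating: f(2)=0, f(3)=17, f(4)=-34, f(5)=51, f(6)=-68, f(7)=85, f(8)=-102, f(9)=119, f(10)=-136, f(11)=153; answer 153

153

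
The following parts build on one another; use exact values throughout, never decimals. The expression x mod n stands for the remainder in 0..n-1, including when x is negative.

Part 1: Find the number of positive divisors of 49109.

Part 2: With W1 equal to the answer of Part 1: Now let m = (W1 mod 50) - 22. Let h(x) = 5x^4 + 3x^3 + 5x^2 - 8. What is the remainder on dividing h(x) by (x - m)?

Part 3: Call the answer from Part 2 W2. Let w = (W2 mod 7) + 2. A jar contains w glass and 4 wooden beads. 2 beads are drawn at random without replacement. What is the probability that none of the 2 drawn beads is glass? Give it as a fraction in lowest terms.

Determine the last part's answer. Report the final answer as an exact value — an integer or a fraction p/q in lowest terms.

Part 1: 49109 is prime, so its only divisors are 1 and 49109; count = 2; answer 2
Part 2: W1 = 2; m = -20; remainder = value at the root: 5*(-20)^4 + 3*(-20)^3 + 5*(-20)^2 - 8 = (800000) + (-24000) + (2000) + (-8) = 777992; answer 777992
Part 3: W2 = 777992; w = 7; total draws C(11,2) = 55; favorable C(4,2) = 6; P = 6/55; answer 6/55

6/55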